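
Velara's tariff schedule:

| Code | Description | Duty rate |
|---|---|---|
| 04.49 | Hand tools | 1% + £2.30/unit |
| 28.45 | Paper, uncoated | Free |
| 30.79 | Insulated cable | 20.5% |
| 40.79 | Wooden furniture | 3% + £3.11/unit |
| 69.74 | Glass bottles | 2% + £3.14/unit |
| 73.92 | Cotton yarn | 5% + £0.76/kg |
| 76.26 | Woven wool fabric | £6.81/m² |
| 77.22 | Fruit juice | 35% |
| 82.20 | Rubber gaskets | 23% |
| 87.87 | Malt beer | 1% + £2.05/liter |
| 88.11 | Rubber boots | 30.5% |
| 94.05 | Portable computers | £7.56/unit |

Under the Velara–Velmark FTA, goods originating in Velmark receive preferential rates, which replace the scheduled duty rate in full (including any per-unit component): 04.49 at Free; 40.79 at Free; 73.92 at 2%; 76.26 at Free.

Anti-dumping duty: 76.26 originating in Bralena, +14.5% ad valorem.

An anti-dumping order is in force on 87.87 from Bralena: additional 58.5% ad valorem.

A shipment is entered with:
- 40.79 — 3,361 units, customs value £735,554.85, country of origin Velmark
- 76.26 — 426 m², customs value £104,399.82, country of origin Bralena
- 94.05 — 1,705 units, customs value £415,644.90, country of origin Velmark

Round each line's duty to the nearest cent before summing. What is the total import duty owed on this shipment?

£30,928.83

Line 1 (40.79, Velmark, 3,361 units, £735,554.85):
Base rate for 40.79 is 3% + £3.11/unit.
Origin Velmark qualifies under the Velara–Velmark agreement and 40.79 is covered: preferential rate Free applies instead.
Duty = £735,554.85 × 0% = £0.00.
Line 2 (76.26, Bralena, 426 m², £104,399.82):
Base rate for 76.26 is £6.81/m².
76.26 has an FTA preferential rate, but origin Bralena is not Velmark; base rate stands.
Additional duty on 76.26 from Bralena: +14.5% ad valorem. Applied ad valorem rate = 14.5%.
Duty = £104,399.82 × 14.5% + 426 × £6.81 = £18,039.03.
Line 3 (94.05, Velmark, 1,705 units, £415,644.90):
Base rate for 94.05 is £7.56/unit.
Origin Velmark is the FTA partner but 94.05 is not on the preference list; base rate stands.
Duty = 1,705 × £7.56 = £12,889.80.
Total = £0.00 + £18,039.03 + £12,889.80 = £30,928.83.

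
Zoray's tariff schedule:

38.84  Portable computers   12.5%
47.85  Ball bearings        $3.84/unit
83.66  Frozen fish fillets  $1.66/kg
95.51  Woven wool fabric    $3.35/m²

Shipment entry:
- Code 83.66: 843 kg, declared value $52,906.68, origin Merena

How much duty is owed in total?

Line 1 (83.66, Merena, 843 kg, $52,906.68):
Base rate for 83.66 is $1.66/kg.
Duty = 843 × $1.66 = $1,399.38.

$1,399.38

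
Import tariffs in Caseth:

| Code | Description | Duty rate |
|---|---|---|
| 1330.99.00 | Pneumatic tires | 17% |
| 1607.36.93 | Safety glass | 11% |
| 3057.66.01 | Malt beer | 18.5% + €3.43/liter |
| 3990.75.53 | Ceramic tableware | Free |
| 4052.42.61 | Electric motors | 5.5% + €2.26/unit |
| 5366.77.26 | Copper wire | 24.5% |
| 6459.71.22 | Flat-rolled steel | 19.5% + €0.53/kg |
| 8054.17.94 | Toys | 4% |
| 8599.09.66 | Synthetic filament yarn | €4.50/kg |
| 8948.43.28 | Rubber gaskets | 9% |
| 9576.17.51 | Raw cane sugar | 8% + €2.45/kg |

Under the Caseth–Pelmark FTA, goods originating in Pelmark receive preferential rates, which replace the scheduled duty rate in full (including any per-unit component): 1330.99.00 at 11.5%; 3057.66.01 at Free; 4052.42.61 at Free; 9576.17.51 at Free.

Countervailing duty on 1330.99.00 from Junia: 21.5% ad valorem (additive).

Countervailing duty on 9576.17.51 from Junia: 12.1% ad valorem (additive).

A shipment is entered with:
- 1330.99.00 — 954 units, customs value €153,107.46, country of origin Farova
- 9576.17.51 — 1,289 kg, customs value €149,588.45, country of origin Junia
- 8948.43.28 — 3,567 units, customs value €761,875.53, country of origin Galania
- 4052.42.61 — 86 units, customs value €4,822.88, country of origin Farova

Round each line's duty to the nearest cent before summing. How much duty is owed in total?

€128,282.02

Line 1 (1330.99.00, Farova, 954 units, €153,107.46):
Base rate for 1330.99.00 is 17%.
1330.99.00 has an FTA preferential rate, but origin Farova is not Pelmark; base rate stands.
The additional-duty order on 1330.99.00 targets Junia, not Farova; it does not apply.
Duty = €153,107.46 × 17% = €26,028.27.
Line 2 (9576.17.51, Junia, 1,289 kg, €149,588.45):
Base rate for 9576.17.51 is 8% + €2.45/kg.
9576.17.51 has an FTA preferential rate, but origin Junia is not Pelmark; base rate stands.
Additional duty on 9576.17.51 from Junia: +12.1%. Applied ad valorem rate: 8% + 12.1% = 20.1%.
Duty = €149,588.45 × 20.1% + 1,289 × €2.45 = €33,225.33.
Line 3 (8948.43.28, Galania, 3,567 units, €761,875.53):
Base rate for 8948.43.28 is 9%.
Duty = €761,875.53 × 9% = €68,568.80.
Line 4 (4052.42.61, Farova, 86 units, €4,822.88):
Base rate for 4052.42.61 is 5.5% + €2.26/unit.
4052.42.61 has an FTA preferential rate, but origin Farova is not Pelmark; base rate stands.
Duty = €4,822.88 × 5.5% + 86 × €2.26 = €459.62.
Total = €26,028.27 + €33,225.33 + €68,568.80 + €459.62 = €128,282.02.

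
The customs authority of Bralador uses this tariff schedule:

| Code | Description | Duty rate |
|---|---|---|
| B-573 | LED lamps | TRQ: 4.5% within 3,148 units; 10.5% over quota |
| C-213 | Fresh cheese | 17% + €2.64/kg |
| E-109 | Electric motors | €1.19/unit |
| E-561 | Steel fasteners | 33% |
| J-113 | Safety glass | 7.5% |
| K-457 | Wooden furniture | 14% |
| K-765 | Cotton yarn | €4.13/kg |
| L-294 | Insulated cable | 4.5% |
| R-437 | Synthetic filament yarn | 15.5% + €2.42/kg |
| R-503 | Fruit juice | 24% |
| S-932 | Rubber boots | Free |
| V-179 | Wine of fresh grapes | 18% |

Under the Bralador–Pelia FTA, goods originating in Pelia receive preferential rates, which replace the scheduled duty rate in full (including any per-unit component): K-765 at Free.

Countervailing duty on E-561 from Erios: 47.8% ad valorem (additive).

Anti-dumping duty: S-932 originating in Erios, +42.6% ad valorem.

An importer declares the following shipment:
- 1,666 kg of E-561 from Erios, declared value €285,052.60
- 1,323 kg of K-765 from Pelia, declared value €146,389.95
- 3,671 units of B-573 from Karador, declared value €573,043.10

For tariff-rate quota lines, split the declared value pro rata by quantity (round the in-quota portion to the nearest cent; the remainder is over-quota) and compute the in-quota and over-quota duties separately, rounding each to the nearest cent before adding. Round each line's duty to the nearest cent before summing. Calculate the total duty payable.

Line 1 (E-561, Erios, 1,666 kg, €285,052.60):
Base rate for E-561 is 33%.
Additional duty on E-561 from Erios: +47.8%. Applied ad valorem rate: 33% + 47.8% = 80.8%.
Duty = €285,052.60 × 80.8% = €230,322.50.
Line 2 (K-765, Pelia, 1,323 kg, €146,389.95):
Base rate for K-765 is €4.13/kg.
Origin Pelia qualifies under the Bralador–Pelia agreement and K-765 is covered: preferential rate Free applies instead.
Duty = €146,389.95 × 0% = €0.00.
Line 3 (B-573, Karador, 3,671 units, €573,043.10):
Code B-573 is under a tariff-rate quota (threshold 3,148 units). In-quota: 3,148 units at 4.5%; over-quota: 523 units at 10.5%.
Pro-rata value split: in-quota = €573,043.10 × 3,148/3,671 = €491,402.80; over-quota = €573,043.10 − €491,402.80 = €81,640.30.
In-quota duty = €491,402.80 × 4.5% = €22,113.13. Over-quota duty = €81,640.30 × 10.5% = €8,572.23.
Line duty = €22,113.13 + €8,572.23 = €30,685.36.
Total = €230,322.50 + €0.00 + €30,685.36 = €261,007.86.

€261,007.86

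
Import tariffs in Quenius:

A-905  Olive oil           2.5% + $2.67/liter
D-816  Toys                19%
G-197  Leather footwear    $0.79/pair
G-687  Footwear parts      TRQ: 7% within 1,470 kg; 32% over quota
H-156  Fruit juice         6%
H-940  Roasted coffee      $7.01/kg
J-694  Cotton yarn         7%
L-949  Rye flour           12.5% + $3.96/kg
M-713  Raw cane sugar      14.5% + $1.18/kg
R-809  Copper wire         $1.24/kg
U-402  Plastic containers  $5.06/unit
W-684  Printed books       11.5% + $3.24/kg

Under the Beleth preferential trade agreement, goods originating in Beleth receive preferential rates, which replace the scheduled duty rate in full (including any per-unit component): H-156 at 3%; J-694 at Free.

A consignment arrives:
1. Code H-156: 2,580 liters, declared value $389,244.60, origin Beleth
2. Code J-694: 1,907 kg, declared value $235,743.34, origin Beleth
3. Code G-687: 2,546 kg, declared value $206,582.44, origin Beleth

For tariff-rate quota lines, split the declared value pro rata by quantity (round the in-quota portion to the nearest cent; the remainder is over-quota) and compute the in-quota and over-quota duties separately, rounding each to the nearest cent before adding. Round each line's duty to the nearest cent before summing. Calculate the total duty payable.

$47,964.77

Line 1 (H-156, Beleth, 2,580 liters, $389,244.60):
Base rate for H-156 is 6%.
Origin Beleth qualifies under the Quenius–Beleth agreement and H-156 is covered: preferential rate 3% applies instead.
Duty = $389,244.60 × 3% = $11,677.34.
Line 2 (J-694, Beleth, 1,907 kg, $235,743.34):
Base rate for J-694 is 7%.
Origin Beleth qualifies under the Quenius–Beleth agreement and J-694 is covered: preferential rate Free applies instead.
Duty = $235,743.34 × 0% = $0.00.
Line 3 (G-687, Beleth, 2,546 kg, $206,582.44):
Code G-687 is under a tariff-rate quota (threshold 1,470 kg). In-quota: 1,470 kg at 7%; over-quota: 1,076 kg at 32%.
Pro-rata value split: in-quota = $206,582.44 × 1,470/2,546 = $119,275.80; over-quota = $206,582.44 − $119,275.80 = $87,306.64.
In-quota duty = $119,275.80 × 7% = $8,349.31. Over-quota duty = $87,306.64 × 32% = $27,938.12.
Line duty = $8,349.31 + $27,938.12 = $36,287.43.
Total = $11,677.34 + $0.00 + $36,287.43 = $47,964.77.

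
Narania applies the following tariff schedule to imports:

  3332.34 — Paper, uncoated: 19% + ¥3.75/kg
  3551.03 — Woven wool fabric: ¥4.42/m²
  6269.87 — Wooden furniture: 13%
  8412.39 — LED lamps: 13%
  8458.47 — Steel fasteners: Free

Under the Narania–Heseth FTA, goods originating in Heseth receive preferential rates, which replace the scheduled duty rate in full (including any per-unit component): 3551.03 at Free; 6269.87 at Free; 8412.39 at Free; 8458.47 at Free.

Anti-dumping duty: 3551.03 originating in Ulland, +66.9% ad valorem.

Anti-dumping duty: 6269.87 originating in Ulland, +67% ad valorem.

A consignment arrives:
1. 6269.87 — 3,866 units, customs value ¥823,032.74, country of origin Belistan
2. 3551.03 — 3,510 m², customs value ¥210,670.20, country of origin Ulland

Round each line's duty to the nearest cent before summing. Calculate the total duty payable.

Line 1 (6269.87, Belistan, 3,866 units, ¥823,032.74):
Base rate for 6269.87 is 13%.
6269.87 has an FTA preferential rate, but origin Belistan is not Heseth; base rate stands.
The additional-duty order on 6269.87 targets Ulland, not Belistan; it does not apply.
Duty = ¥823,032.74 × 13% = ¥106,994.26.
Line 2 (3551.03, Ulland, 3,510 m², ¥210,670.20):
Base rate for 3551.03 is ¥4.42/m².
3551.03 has an FTA preferential rate, but origin Ulland is not Heseth; base rate stands.
Additional duty on 3551.03 from Ulland: +66.9% ad valorem. Applied ad valorem rate = 66.9%.
Duty = ¥210,670.20 × 66.9% + 3,510 × ¥4.42 = ¥156,452.56.
Total = ¥106,994.26 + ¥156,452.56 = ¥263,446.82.

¥263,446.82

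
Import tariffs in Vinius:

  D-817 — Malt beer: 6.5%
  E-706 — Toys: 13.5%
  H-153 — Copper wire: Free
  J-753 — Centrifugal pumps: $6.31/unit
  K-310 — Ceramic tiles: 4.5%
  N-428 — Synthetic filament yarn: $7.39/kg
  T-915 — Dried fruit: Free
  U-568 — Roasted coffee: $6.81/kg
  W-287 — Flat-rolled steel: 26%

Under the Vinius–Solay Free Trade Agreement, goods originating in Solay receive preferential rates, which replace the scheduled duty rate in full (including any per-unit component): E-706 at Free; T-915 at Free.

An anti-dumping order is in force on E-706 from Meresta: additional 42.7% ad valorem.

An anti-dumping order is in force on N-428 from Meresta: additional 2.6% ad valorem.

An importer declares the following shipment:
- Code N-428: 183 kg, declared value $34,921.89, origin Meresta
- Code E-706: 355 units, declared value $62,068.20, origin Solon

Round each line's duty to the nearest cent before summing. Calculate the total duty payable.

Line 1 (N-428, Meresta, 183 kg, $34,921.89):
Base rate for N-428 is $7.39/kg.
Additional duty on N-428 from Meresta: +2.6% ad valorem. Applied ad valorem rate = 2.6%.
Duty = $34,921.89 × 2.6% + 183 × $7.39 = $2,260.34.
Line 2 (E-706, Solon, 355 units, $62,068.20):
Base rate for E-706 is 13.5%.
E-706 has an FTA preferential rate, but origin Solon is not Solay; base rate stands.
The additional-duty order on E-706 targets Meresta, not Solon; it does not apply.
Duty = $62,068.20 × 13.5% = $8,379.21.
Total = $2,260.34 + $8,379.21 = $10,639.55.

$10,639.55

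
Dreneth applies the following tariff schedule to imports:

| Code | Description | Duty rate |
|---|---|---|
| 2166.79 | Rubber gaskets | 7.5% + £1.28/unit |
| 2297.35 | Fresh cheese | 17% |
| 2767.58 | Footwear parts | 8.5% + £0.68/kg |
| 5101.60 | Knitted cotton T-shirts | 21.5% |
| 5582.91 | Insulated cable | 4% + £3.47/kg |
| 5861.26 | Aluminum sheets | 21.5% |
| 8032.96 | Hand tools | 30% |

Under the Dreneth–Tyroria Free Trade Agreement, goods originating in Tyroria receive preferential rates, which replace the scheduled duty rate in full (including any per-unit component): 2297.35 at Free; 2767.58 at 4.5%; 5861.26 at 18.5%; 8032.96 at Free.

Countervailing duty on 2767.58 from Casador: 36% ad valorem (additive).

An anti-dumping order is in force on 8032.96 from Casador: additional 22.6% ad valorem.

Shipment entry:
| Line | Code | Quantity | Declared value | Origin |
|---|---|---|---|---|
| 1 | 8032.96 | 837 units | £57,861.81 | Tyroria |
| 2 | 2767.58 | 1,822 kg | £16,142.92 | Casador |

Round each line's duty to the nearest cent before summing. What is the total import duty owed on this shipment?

£8,422.56

Line 1 (8032.96, Tyroria, 837 units, £57,861.81):
Base rate for 8032.96 is 30%.
Origin Tyroria qualifies under the Dreneth–Tyroria agreement and 8032.96 is covered: preferential rate Free applies instead.
The additional-duty order on 8032.96 targets Casador, not Tyroria; it does not apply.
Duty = £57,861.81 × 0% = £0.00.
Line 2 (2767.58, Casador, 1,822 kg, £16,142.92):
Base rate for 2767.58 is 8.5% + £0.68/kg.
2767.58 has an FTA preferential rate, but origin Casador is not Tyroria; base rate stands.
Additional duty on 2767.58 from Casador: +36%. Applied ad valorem rate: 8.5% + 36% = 44.5%.
Duty = £16,142.92 × 44.5% + 1,822 × £0.68 = £8,422.56.
Total = £0.00 + £8,422.56 = £8,422.56.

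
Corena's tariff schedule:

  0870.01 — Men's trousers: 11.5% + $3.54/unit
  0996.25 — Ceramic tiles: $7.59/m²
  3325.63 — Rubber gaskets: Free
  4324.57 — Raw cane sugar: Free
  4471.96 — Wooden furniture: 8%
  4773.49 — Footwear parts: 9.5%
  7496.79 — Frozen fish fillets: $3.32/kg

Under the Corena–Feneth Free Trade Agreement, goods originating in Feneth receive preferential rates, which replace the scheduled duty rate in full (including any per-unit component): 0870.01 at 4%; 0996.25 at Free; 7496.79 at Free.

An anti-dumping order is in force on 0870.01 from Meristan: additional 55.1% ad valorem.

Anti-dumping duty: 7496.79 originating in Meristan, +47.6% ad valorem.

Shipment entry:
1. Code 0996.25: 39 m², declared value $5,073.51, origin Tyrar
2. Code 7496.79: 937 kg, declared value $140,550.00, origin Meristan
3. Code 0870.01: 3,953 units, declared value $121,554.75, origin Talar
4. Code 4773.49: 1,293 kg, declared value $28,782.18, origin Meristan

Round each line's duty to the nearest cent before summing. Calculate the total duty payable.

Line 1 (0996.25, Tyrar, 39 m², $5,073.51):
Base rate for 0996.25 is $7.59/m².
0996.25 has an FTA preferential rate, but origin Tyrar is not Feneth; base rate stands.
Duty = 39 × $7.59 = $296.01.
Line 2 (7496.79, Meristan, 937 kg, $140,550.00):
Base rate for 7496.79 is $3.32/kg.
7496.79 has an FTA preferential rate, but origin Meristan is not Feneth; base rate stands.
Additional duty on 7496.79 from Meristan: +47.6% ad valorem. Applied ad valorem rate = 47.6%.
Duty = $140,550.00 × 47.6% + 937 × $3.32 = $70,012.64.
Line 3 (0870.01, Talar, 3,953 units, $121,554.75):
Base rate for 0870.01 is 11.5% + $3.54/unit.
0870.01 has an FTA preferential rate, but origin Talar is not Feneth; base rate stands.
The additional-duty order on 0870.01 targets Meristan, not Talar; it does not apply.
Duty = $121,554.75 × 11.5% + 3,953 × $3.54 = $27,972.42.
Line 4 (4773.49, Meristan, 1,293 kg, $28,782.18):
Base rate for 4773.49 is 9.5%.
Duty = $28,782.18 × 9.5% = $2,734.31.
Total = $296.01 + $70,012.64 + $27,972.42 + $2,734.31 = $101,015.38.

$101,015.38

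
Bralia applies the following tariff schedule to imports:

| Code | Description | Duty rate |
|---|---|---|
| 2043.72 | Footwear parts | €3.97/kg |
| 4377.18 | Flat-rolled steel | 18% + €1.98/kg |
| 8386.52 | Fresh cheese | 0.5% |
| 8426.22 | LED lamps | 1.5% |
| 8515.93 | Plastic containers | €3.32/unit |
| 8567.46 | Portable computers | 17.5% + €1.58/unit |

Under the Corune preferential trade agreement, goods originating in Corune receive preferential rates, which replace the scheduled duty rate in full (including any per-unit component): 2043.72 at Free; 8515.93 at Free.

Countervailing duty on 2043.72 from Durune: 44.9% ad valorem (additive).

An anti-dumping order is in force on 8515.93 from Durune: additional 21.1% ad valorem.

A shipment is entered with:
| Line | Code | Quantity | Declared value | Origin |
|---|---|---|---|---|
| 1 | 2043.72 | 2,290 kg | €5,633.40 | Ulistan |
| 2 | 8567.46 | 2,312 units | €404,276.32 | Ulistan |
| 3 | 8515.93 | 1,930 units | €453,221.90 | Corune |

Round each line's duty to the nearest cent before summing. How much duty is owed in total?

€83,492.62

Line 1 (2043.72, Ulistan, 2,290 kg, €5,633.40):
Base rate for 2043.72 is €3.97/kg.
2043.72 has an FTA preferential rate, but origin Ulistan is not Corune; base rate stands.
The additional-duty order on 2043.72 targets Durune, not Ulistan; it does not apply.
Duty = 2,290 × €3.97 = €9,091.30.
Line 2 (8567.46, Ulistan, 2,312 units, €404,276.32):
Base rate for 8567.46 is 17.5% + €1.58/unit.
Duty = €404,276.32 × 17.5% + 2,312 × €1.58 = €74,401.32.
Line 3 (8515.93, Corune, 1,930 units, €453,221.90):
Base rate for 8515.93 is €3.32/unit.
Origin Corune qualifies under the Bralia–Corune agreement and 8515.93 is covered: preferential rate Free applies instead.
The additional-duty order on 8515.93 targets Durune, not Corune; it does not apply.
Duty = €453,221.90 × 0% = €0.00.
Total = €9,091.30 + €74,401.32 + €0.00 = €83,492.62.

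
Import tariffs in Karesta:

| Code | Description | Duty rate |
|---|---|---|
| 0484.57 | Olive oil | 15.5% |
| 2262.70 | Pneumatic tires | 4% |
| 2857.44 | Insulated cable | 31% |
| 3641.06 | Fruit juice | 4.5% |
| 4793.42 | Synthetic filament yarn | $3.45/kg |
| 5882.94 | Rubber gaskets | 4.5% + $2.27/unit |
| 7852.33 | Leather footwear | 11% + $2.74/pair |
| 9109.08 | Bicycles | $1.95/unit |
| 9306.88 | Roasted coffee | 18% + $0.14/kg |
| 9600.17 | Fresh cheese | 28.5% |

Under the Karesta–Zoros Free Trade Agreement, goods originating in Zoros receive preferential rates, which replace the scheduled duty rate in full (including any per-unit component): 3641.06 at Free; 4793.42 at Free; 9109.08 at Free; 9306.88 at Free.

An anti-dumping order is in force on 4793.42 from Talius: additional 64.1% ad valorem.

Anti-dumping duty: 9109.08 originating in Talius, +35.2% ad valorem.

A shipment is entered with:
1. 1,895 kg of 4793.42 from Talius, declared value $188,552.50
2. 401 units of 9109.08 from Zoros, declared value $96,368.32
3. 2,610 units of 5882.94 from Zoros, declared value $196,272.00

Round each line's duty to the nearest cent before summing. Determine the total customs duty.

Line 1 (4793.42, Talius, 1,895 kg, $188,552.50):
Base rate for 4793.42 is $3.45/kg.
4793.42 has an FTA preferential rate, but origin Talius is not Zoros; base rate stands.
Additional duty on 4793.42 from Talius: +64.1% ad valorem. Applied ad valorem rate = 64.1%.
Duty = $188,552.50 × 64.1% + 1,895 × $3.45 = $127,399.90.
Line 2 (9109.08, Zoros, 401 units, $96,368.32):
Base rate for 9109.08 is $1.95/unit.
Origin Zoros qualifies under the Karesta–Zoros agreement and 9109.08 is covered: preferential rate Free applies instead.
The additional-duty order on 9109.08 targets Talius, not Zoros; it does not apply.
Duty = $96,368.32 × 0% = $0.00.
Line 3 (5882.94, Zoros, 2,610 units, $196,272.00):
Base rate for 5882.94 is 4.5% + $2.27/unit.
Origin Zoros is the FTA partner but 5882.94 is not on the preference list; base rate stands.
Duty = $196,272.00 × 4.5% + 2,610 × $2.27 = $14,756.94.
Total = $127,399.90 + $0.00 + $14,756.94 = $142,156.84.

$142,156.84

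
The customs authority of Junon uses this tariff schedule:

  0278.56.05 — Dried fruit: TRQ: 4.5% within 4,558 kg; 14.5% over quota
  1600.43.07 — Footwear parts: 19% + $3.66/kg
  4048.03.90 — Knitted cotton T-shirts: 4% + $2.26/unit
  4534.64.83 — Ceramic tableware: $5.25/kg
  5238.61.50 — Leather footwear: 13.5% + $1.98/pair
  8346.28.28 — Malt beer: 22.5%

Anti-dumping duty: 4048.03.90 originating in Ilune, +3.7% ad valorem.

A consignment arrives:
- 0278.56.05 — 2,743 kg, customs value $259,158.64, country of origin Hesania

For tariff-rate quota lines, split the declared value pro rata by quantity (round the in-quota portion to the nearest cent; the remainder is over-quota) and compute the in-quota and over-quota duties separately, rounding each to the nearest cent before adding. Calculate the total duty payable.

Line 1 (0278.56.05, Hesania, 2,743 kg, $259,158.64):
Code 0278.56.05 is under a tariff-rate quota (threshold 4,558 kg). Quantity 2,743 kg is within the quota, so the in-quota rate 4.5% applies to the full value.
Duty = $259,158.64 × 4.5% = $11,662.14.

$11,662.14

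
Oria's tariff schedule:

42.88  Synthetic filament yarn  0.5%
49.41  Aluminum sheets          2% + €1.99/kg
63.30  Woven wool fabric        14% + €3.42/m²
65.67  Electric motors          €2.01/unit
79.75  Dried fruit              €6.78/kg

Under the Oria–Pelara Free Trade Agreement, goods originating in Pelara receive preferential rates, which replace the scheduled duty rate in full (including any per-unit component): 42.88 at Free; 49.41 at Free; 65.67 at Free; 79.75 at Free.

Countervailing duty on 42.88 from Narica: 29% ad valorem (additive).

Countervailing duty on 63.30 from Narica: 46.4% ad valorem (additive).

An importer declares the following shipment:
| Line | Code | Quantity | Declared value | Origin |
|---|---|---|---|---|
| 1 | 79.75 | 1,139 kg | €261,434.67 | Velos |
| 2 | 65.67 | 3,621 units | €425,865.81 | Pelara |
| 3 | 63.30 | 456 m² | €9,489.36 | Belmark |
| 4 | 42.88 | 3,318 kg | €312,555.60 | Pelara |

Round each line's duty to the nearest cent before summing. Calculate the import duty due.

€10,610.45

Line 1 (79.75, Velos, 1,139 kg, €261,434.67):
Base rate for 79.75 is €6.78/kg.
79.75 has an FTA preferential rate, but origin Velos is not Pelara; base rate stands.
Duty = 1,139 × €6.78 = €7,722.42.
Line 2 (65.67, Pelara, 3,621 units, €425,865.81):
Base rate for 65.67 is €2.01/unit.
Origin Pelara qualifies under the Oria–Pelara agreement and 65.67 is covered: preferential rate Free applies instead.
Duty = €425,865.81 × 0% = €0.00.
Line 3 (63.30, Belmark, 456 m², €9,489.36):
Base rate for 63.30 is 14% + €3.42/m².
The additional-duty order on 63.30 targets Narica, not Belmark; it does not apply.
Duty = €9,489.36 × 14% + 456 × €3.42 = €2,888.03.
Line 4 (42.88, Pelara, 3,318 kg, €312,555.60):
Base rate for 42.88 is 0.5%.
Origin Pelara qualifies under the Oria–Pelara agreement and 42.88 is covered: preferential rate Free applies instead.
The additional-duty order on 42.88 targets Narica, not Pelara; it does not apply.
Duty = €312,555.60 × 0% = €0.00.
Total = €7,722.42 + €0.00 + €2,888.03 + €0.00 = €10,610.45.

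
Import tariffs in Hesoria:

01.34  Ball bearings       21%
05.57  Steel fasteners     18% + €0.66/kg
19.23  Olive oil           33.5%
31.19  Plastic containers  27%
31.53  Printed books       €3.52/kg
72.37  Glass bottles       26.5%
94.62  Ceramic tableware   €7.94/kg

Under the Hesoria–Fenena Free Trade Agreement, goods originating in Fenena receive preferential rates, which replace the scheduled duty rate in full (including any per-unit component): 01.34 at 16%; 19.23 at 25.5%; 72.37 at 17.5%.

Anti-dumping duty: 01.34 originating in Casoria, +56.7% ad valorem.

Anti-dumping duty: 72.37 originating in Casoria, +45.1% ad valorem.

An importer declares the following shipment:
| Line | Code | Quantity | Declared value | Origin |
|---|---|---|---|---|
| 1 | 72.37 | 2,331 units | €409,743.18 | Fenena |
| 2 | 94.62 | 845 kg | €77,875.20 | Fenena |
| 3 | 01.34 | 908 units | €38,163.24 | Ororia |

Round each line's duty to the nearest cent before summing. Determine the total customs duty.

Line 1 (72.37, Fenena, 2,331 units, €409,743.18):
Base rate for 72.37 is 26.5%.
Origin Fenena qualifies under the Hesoria–Fenena agreement and 72.37 is covered: preferential rate 17.5% applies instead.
The additional-duty order on 72.37 targets Casoria, not Fenena; it does not apply.
Duty = €409,743.18 × 17.5% = €71,705.06.
Line 2 (94.62, Fenena, 845 kg, €77,875.20):
Base rate for 94.62 is €7.94/kg.
Origin Fenena is the FTA partner but 94.62 is not on the preference list; base rate stands.
Duty = 845 × €7.94 = €6,709.30.
Line 3 (01.34, Ororia, 908 units, €38,163.24):
Base rate for 01.34 is 21%.
01.34 has an FTA preferential rate, but origin Ororia is not Fenena; base rate stands.
The additional-duty order on 01.34 targets Casoria, not Ororia; it does not apply.
Duty = €38,163.24 × 21% = €8,014.28.
Total = €71,705.06 + €6,709.30 + €8,014.28 = €86,428.64.

€86,428.64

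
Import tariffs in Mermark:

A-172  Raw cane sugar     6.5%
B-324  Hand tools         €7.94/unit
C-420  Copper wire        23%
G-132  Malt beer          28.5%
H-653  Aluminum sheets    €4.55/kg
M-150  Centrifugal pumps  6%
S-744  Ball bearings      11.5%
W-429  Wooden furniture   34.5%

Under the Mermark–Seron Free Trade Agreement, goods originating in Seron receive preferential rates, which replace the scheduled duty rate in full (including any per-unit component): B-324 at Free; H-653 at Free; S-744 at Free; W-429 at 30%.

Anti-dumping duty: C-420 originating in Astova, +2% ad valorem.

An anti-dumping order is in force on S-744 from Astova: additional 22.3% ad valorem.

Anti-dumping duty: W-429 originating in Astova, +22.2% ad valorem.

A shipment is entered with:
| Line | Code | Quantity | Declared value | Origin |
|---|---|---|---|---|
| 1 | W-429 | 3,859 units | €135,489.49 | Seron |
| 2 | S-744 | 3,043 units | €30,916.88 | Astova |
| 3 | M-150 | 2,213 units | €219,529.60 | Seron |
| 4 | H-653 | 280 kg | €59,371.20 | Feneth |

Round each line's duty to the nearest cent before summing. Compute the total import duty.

Line 1 (W-429, Seron, 3,859 units, €135,489.49):
Base rate for W-429 is 34.5%.
Origin Seron qualifies under the Mermark–Seron agreement and W-429 is covered: preferential rate 30% applies instead.
The additional-duty order on W-429 targets Astova, not Seron; it does not apply.
Duty = €135,489.49 × 30% = €40,646.85.
Line 2 (S-744, Astova, 3,043 units, €30,916.88):
Base rate for S-744 is 11.5%.
S-744 has an FTA preferential rate, but origin Astova is not Seron; base rate stands.
Additional duty on S-744 from Astova: +22.3%. Applied ad valorem rate: 11.5% + 22.3% = 33.8%.
Duty = €30,916.88 × 33.8% = €10,449.91.
Line 3 (M-150, Seron, 2,213 units, €219,529.60):
Base rate for M-150 is 6%.
Origin Seron is the FTA partner but M-150 is not on the preference list; base rate stands.
Duty = €219,529.60 × 6% = €13,171.78.
Line 4 (H-653, Feneth, 280 kg, €59,371.20):
Base rate for H-653 is €4.55/kg.
H-653 has an FTA preferential rate, but origin Feneth is not Seron; base rate stands.
Duty = 280 × €4.55 = €1,274.00.
Total = €40,646.85 + €10,449.91 + €13,171.78 + €1,274.00 = €65,542.54.

€65,542.54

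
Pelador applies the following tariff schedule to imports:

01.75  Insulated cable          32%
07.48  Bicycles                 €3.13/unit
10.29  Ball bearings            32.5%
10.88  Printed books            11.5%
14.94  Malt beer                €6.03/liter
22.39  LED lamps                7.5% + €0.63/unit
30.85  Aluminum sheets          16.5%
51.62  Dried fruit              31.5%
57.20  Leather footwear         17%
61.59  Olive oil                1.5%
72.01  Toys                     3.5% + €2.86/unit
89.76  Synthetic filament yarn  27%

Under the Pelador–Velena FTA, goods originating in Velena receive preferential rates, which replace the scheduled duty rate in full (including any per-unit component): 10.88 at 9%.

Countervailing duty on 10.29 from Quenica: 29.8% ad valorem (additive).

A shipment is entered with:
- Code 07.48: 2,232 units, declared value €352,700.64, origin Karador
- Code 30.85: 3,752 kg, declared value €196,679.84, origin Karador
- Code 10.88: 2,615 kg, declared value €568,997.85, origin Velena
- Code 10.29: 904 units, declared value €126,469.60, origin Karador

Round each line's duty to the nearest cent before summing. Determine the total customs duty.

Line 1 (07.48, Karador, 2,232 units, €352,700.64):
Base rate for 07.48 is €3.13/unit.
Duty = 2,232 × €3.13 = €6,986.16.
Line 2 (30.85, Karador, 3,752 kg, €196,679.84):
Base rate for 30.85 is 16.5%.
Duty = €196,679.84 × 16.5% = €32,452.17.
Line 3 (10.88, Velena, 2,615 kg, €568,997.85):
Base rate for 10.88 is 11.5%.
Origin Velena qualifies under the Pelador–Velena agreement and 10.88 is covered: preferential rate 9% applies instead.
Duty = €568,997.85 × 9% = €51,209.81.
Line 4 (10.29, Karador, 904 units, €126,469.60):
Base rate for 10.29 is 32.5%.
The additional-duty order on 10.29 targets Quenica, not Karador; it does not apply.
Duty = €126,469.60 × 32.5% = €41,102.62.
Total = €6,986.16 + €32,452.17 + €51,209.81 + €41,102.62 = €131,750.76.

€131,750.76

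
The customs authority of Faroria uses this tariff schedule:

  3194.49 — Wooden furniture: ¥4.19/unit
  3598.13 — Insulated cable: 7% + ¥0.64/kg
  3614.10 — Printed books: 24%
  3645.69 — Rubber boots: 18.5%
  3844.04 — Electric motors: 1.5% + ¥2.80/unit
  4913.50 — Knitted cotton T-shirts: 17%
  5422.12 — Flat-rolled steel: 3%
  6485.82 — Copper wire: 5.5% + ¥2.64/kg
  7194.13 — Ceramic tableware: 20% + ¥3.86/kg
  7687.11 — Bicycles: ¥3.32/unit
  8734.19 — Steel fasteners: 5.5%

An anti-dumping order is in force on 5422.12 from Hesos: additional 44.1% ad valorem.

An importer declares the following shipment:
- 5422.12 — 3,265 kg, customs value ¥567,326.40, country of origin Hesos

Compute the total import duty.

Line 1 (5422.12, Hesos, 3,265 kg, ¥567,326.40):
Base rate for 5422.12 is 3%.
Additional duty on 5422.12 from Hesos: +44.1%. Applied ad valorem rate: 3% + 44.1% = 47.1%.
Duty = ¥567,326.40 × 47.1% = ¥267,210.73.

¥267,210.73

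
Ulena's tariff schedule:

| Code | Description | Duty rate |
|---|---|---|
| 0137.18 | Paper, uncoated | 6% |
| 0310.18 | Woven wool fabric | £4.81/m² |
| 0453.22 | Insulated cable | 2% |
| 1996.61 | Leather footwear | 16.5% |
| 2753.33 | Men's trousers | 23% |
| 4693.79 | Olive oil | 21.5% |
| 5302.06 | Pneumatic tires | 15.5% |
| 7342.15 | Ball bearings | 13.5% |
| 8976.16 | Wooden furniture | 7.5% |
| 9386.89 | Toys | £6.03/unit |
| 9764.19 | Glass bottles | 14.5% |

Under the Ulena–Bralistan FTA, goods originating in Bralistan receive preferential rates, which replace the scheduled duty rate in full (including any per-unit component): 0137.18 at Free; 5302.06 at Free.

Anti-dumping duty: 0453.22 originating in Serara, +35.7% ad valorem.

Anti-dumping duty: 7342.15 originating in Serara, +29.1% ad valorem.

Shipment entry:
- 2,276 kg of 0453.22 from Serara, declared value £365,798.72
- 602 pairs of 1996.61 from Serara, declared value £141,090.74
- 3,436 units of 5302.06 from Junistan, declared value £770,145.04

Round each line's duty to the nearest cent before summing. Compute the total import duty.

Line 1 (0453.22, Serara, 2,276 kg, £365,798.72):
Base rate for 0453.22 is 2%.
Additional duty on 0453.22 from Serara: +35.7%. Applied ad valorem rate: 2% + 35.7% = 37.7%.
Duty = £365,798.72 × 37.7% = £137,906.12.
Line 2 (1996.61, Serara, 602 pairs, £141,090.74):
Base rate for 1996.61 is 16.5%.
Duty = £141,090.74 × 16.5% = £23,279.97.
Line 3 (5302.06, Junistan, 3,436 units, £770,145.04):
Base rate for 5302.06 is 15.5%.
5302.06 has an FTA preferential rate, but origin Junistan is not Bralistan; base rate stands.
Duty = £770,145.04 × 15.5% = £119,372.48.
Total = £137,906.12 + £23,279.97 + £119,372.48 = £280,558.57.

£280,558.57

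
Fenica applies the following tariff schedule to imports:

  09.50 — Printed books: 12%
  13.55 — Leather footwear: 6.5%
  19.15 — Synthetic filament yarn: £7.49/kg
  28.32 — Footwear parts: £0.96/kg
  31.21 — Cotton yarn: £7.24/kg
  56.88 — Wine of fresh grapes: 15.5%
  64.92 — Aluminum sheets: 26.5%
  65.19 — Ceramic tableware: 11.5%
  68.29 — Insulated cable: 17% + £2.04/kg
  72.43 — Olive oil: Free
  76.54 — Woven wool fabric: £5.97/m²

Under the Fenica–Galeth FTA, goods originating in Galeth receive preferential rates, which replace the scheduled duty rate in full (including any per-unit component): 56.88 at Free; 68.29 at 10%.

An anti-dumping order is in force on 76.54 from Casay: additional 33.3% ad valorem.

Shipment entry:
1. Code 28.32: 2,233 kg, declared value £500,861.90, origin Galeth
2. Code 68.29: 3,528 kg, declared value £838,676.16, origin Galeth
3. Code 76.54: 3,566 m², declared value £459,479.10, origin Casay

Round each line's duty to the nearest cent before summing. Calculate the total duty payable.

Line 1 (28.32, Galeth, 2,233 kg, £500,861.90):
Base rate for 28.32 is £0.96/kg.
Origin Galeth is the FTA partner but 28.32 is not on the preference list; base rate stands.
Duty = 2,233 × £0.96 = £2,143.68.
Line 2 (68.29, Galeth, 3,528 kg, £838,676.16):
Base rate for 68.29 is 17% + £2.04/kg.
Origin Galeth qualifies under the Fenica–Galeth agreement and 68.29 is covered: preferential rate 10% applies instead.
Duty = £838,676.16 × 10% = £83,867.62.
Line 3 (76.54, Casay, 3,566 m², £459,479.10):
Base rate for 76.54 is £5.97/m².
Additional duty on 76.54 from Casay: +33.3% ad valorem. Applied ad valorem rate = 33.3%.
Duty = £459,479.10 × 33.3% + 3,566 × £5.97 = £174,295.56.
Total = £2,143.68 + £83,867.62 + £174,295.56 = £260,306.86.

£260,306.86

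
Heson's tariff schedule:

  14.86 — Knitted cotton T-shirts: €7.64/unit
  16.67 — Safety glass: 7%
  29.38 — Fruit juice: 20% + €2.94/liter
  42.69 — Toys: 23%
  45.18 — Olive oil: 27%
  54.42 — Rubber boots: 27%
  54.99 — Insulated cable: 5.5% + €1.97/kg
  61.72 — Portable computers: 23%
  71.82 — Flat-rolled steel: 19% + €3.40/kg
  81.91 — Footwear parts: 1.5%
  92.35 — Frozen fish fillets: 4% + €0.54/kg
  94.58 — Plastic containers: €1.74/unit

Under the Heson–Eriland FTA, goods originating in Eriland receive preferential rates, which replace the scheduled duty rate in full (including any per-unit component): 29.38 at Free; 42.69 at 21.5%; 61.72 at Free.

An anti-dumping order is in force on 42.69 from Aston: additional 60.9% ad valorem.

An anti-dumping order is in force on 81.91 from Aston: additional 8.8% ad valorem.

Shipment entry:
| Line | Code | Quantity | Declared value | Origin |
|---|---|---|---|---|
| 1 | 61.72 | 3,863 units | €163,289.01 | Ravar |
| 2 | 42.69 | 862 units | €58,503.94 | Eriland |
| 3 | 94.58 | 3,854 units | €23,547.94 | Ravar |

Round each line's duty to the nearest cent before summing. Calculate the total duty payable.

Line 1 (61.72, Ravar, 3,863 units, €163,289.01):
Base rate for 61.72 is 23%.
61.72 has an FTA preferential rate, but origin Ravar is not Eriland; base rate stands.
Duty = €163,289.01 × 23% = €37,556.47.
Line 2 (42.69, Eriland, 862 units, €58,503.94):
Base rate for 42.69 is 23%.
Origin Eriland qualifies under the Heson–Eriland agreement and 42.69 is covered: preferential rate 21.5% applies instead.
The additional-duty order on 42.69 targets Aston, not Eriland; it does not apply.
Duty = €58,503.94 × 21.5% = €12,578.35.
Line 3 (94.58, Ravar, 3,854 units, €23,547.94):
Base rate for 94.58 is €1.74/unit.
Duty = 3,854 × €1.74 = €6,705.96.
Total = €37,556.47 + €12,578.35 + €6,705.96 = €56,840.78.

€56,840.78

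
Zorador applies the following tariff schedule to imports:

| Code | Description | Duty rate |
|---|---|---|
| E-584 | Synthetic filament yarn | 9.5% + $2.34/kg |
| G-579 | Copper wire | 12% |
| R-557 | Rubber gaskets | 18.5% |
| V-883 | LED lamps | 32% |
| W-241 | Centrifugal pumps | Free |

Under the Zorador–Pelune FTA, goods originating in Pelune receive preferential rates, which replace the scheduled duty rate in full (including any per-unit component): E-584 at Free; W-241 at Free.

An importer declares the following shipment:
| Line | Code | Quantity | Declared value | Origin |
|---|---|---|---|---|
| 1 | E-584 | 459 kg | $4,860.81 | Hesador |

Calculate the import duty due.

$1,535.84

Line 1 (E-584, Hesador, 459 kg, $4,860.81):
Base rate for E-584 is 9.5% + $2.34/kg.
E-584 has an FTA preferential rate, but origin Hesador is not Pelune; base rate stands.
Duty = $4,860.81 × 9.5% + 459 × $2.34 = $1,535.84.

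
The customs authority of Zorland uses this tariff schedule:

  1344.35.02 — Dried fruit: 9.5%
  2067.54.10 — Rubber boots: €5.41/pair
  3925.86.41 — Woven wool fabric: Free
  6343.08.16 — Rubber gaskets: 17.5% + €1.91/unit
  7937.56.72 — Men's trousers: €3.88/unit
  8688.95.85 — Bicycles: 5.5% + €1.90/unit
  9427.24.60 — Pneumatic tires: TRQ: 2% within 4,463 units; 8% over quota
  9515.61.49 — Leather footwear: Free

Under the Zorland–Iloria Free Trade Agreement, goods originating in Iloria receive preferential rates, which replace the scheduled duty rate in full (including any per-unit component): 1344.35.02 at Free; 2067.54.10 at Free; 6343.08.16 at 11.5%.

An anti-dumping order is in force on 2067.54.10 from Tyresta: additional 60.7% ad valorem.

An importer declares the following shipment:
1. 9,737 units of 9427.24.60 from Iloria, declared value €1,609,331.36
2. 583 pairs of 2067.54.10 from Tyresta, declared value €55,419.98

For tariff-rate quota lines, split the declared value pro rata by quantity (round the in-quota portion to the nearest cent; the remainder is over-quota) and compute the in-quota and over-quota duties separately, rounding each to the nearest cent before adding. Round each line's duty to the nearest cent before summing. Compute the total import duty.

Line 1 (9427.24.60, Iloria, 9,737 units, €1,609,331.36):
Code 9427.24.60 is under a tariff-rate quota (threshold 4,463 units). In-quota: 4,463 units at 2%; over-quota: 5,274 units at 8%.
Pro-rata value split: in-quota = €1,609,331.36 × 4,463/9,737 = €737,644.64; over-quota = €1,609,331.36 − €737,644.64 = €871,686.72.
In-quota duty = €737,644.64 × 2% = €14,752.89. Over-quota duty = €871,686.72 × 8% = €69,734.94.
Line duty = €14,752.89 + €69,734.94 = €84,487.83.
Line 2 (2067.54.10, Tyresta, 583 pairs, €55,419.98):
Base rate for 2067.54.10 is €5.41/pair.
2067.54.10 has an FTA preferential rate, but origin Tyresta is not Iloria; base rate stands.
Additional duty on 2067.54.10 from Tyresta: +60.7% ad valorem. Applied ad valorem rate = 60.7%.
Duty = €55,419.98 × 60.7% + 583 × €5.41 = €36,793.96.
Total = €84,487.83 + €36,793.96 = €121,281.79.

€121,281.79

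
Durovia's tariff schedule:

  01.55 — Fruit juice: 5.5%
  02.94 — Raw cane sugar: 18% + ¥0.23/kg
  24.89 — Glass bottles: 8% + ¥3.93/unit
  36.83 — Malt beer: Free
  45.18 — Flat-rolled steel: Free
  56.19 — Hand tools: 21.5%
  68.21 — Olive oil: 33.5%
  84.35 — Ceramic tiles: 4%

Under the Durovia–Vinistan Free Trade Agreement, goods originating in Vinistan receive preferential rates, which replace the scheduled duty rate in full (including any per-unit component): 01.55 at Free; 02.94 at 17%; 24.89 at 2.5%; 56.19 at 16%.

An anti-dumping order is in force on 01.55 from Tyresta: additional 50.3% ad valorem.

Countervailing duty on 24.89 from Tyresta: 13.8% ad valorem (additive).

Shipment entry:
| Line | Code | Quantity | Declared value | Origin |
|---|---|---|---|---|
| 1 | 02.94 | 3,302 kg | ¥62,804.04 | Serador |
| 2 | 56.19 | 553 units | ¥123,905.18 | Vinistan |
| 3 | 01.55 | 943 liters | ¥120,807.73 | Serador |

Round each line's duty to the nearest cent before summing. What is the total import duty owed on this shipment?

Line 1 (02.94, Serador, 3,302 kg, ¥62,804.04):
Base rate for 02.94 is 18% + ¥0.23/kg.
02.94 has an FTA preferential rate, but origin Serador is not Vinistan; base rate stands.
Duty = ¥62,804.04 × 18% + 3,302 × ¥0.23 = ¥12,064.19.
Line 2 (56.19, Vinistan, 553 units, ¥123,905.18):
Base rate for 56.19 is 21.5%.
Origin Vinistan qualifies under the Durovia–Vinistan agreement and 56.19 is covered: preferential rate 16% applies instead.
Duty = ¥123,905.18 × 16% = ¥19,824.83.
Line 3 (01.55, Serador, 943 liters, ¥120,807.73):
Base rate for 01.55 is 5.5%.
01.55 has an FTA preferential rate, but origin Serador is not Vinistan; base rate stands.
The additional-duty order on 01.55 targets Tyresta, not Serador; it does not apply.
Duty = ¥120,807.73 × 5.5% = ¥6,644.43.
Total = ¥12,064.19 + ¥19,824.83 + ¥6,644.43 = ¥38,533.45.

¥38,533.45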